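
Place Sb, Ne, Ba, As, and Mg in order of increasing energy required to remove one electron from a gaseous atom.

Ba < Mg < Sb < As < Ne

Removing the outermost electron gets harder across a period and easier down a group.
Here both period and group differ, so the two effects have to be weighed against each other.
Mg > Ba: Mg sits above Ba in group 2, so the down-group effect alone puts Mg higher.
Sb > Mg: period and group pull opposite ways; the across-period shift dominates (831 vs 738 kJ/mol).
As > Sb: As sits above Sb in group 15, so the down-group effect alone puts As higher.
Ne > As: both effects reinforce here, so Ne is clearly the higher of the two.
For reference (kJ/mol): Ne 2081, Mg 738, As 947, Sb 831, Ba 503.
So from lowest to highest: Ba < Mg < Sb < As < Ne.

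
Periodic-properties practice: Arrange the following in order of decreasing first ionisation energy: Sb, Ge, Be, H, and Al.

H, Be, Sb, Ge, Al

H is in period 1, group 1; Be is in period 2, group 2; Al is in period 3, group 13; Ge is in period 4, group 14; Sb is in period 5, group 15.
First ionization energy rises across a period (greater Z_eff holds electrons more tightly) and falls down a group (valence electrons are farther from the nucleus).
These sit on a diagonal, where the across-period and down-group effects partly cancel.
Ge > Al: the two effects oppose for this pair; the across-period effect wins (762 vs 578 kJ/mol).
Sb > Ge: the two effects oppose for this pair; the across-period effect wins (831 vs 762 kJ/mol).
Be > Sb: period and group pull opposite ways; the down-group shift dominates (900 vs 831 kJ/mol).
H > Be: the two effects oppose for this pair; the down-group effect wins (1312 vs 900 kJ/mol).
Approximate values (kJ/mol): H 1312, Be 900, Al 578, Ge 762, Sb 831.
So from highest to lowest: H > Be > Sb > Ge > Al.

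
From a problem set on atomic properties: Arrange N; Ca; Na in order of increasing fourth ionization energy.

Consider each +3 ion: N³⁺ still has 2 valence electrons; Ca³⁺ is already 1 electron into the core; Na³⁺ is already 2 electrons into the core.
Usually core removal costs more than valence removal, but here the competition is close: a tightly held n=2 valence electron can cost more to remove than an n=3 core electron, so the actual values have to decide it.
Tabulated IE_4 (kJ/mol): N 7475, Ca 6491, Na 9543.
So the fourth ionization energies run Ca < N < Na.

Ca < N < Na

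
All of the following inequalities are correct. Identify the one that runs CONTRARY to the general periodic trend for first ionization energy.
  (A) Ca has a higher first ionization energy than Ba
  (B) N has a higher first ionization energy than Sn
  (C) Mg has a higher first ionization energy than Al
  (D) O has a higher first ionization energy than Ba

The general trend: first ionization energy increases across a period and decreases down a group.
(A) Ca (period 4, group 2) vs Ba (period 6, group 2): the stated order agrees with the simple trend.
(B) N (period 2, group 15) vs Sn (period 5, group 14): the stated order agrees with the simple trend.
(C) Mg (period 3, group 2) vs Al (period 3, group 13): the stated order contradicts the simple trend.
(D) O (period 2, group 16) vs Ba (period 6, group 2): the stated order agrees with the simple trend.
The exception is (C): Al's single 3p electron is easier to remove than one from Mg's filled 3s².

(C)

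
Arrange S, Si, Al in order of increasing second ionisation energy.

IE_2 is the cost of taking one more electron from the +1 cation: S⁺ still has 5 valence electrons; Si⁺ still has 3 valence electrons; Al⁺ still has 2 valence electrons.
All are still removing valence electrons, so compare the +1 ions as you would atoms: IE_2 generally rises across a period (higher Z_eff) and falls down a group (larger shell), subject to the usual subshell exceptions.
Valence configurations: S⁺ [Ne]3s²3p³, Si⁺ [Ne]3s²3p¹, Al⁺ [Ne]3s².
Si⁺ loses a lone 3p electron whereas Al⁺ must break into a filled 3s² pair, so IE_2(Al) > IE_2(Si) even though Si has the higher nuclear charge.
Tabulated IE_2 (kJ/mol): S 2252, Si 1577, Al 1817.
Hence IE_2: Si < Al < S.

Si < Al < S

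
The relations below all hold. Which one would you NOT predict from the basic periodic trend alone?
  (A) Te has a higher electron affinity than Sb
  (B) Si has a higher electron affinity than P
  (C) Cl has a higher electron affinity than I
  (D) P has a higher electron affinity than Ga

(B)

The general trend: electron affinity increases across a period and decreases down a group.
(A) Te (period 5, group 16) vs Sb (period 5, group 15): the stated order agrees with the simple trend.
(B) Si (period 3, group 14) vs P (period 3, group 15): the stated order contradicts the simple trend.
(C) Cl (period 3, group 17) vs I (period 5, group 17): the stated order agrees with the simple trend.
(D) P (period 3, group 15) vs Ga (period 4, group 13): the stated order agrees with the simple trend.
The exception is (B): adding an electron to P's half-filled 3p³ is unfavourable, so Si (3p²) has the more exothermic EA.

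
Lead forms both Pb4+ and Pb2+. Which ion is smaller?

Pb4+

Both ions have Z = 82 protons, but Pb4+ has lost more electrons, so its remaining electrons feel a larger effective nuclear charge per electron and are pulled in more tightly.
Higher positive charge → smaller ion, so Pb2+ > Pb4+.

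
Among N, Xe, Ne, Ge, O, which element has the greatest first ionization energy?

N is in period 2, group 15; O is in period 2, group 16; Ne is in period 2, group 18; Ge is in period 4, group 14; Xe is in period 5, group 18.
Removing the outermost electron gets harder across a period and easier down a group.
Here both period and group differ, so the two effects have to be weighed against each other.
Xe > Ge: period and group pull opposite ways; the across-period shift dominates (1170 vs 762 kJ/mol).
O > Xe: period and group pull opposite ways; the down-group shift dominates (1314 vs 1170 kJ/mol).
N > O: this pair runs against the simple trend — see the exception note.
Ne > N: both are in period 2; the period trend gives Ne the larger value.
Note the exception: N has a higher first ionization energy than O, contrary to the simple trend — pairing an electron in O's 2p⁴ costs repulsion energy, so O ionizes more easily than half-filled N (2p³).
For reference (kJ/mol): N 1402, O 1314, Ne 2081, Ge 762, Xe 1170.
The greatest first ionization energy among these belongs to Ne.

Ne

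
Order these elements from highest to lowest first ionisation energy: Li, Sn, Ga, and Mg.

Li is in period 2, group 1; Mg is in period 3, group 2; Ga is in period 4, group 13; Sn is in period 5, group 14.
First ionization energy rises across a period (greater Z_eff holds electrons more tightly) and falls down a group (valence electrons are farther from the nucleus).
These sit on a diagonal, where the across-period and down-group effects partly cancel.
Ga > Li: period and group pull opposite ways; the across-period shift dominates (579 vs 520 kJ/mol).
Sn > Ga: the two effects oppose for this pair; the across-period effect wins (709 vs 579 kJ/mol).
Mg > Sn: the two effects oppose for this pair; the down-group effect wins (738 vs 709 kJ/mol).
For reference (kJ/mol): Li 520, Mg 738, Ga 579, Sn 709.
So from highest to lowest: Mg > Sn > Ga > Li.

Mg, Sn, Ga, Li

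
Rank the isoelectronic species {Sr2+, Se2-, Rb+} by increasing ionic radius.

Sr2+ < Rb+ < Se2-

All of these have 36 electrons, so size is governed by nuclear charge alone: the more protons, the stronger the pull on the same electron cloud, and the smaller the ion.
Nuclear charges: Sr2+ (Z=38), Rb+ (Z=37), Se2- (Z=34).
Smallest to largest: Sr2+ < Rb+ < Se2-.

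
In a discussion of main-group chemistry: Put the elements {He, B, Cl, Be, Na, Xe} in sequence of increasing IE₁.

Na < B < Be < Xe < Cl < He

He is in period 1, group 18; Be is in period 2, group 2; B is in period 2, group 13; Na is in period 3, group 1; Cl is in period 3, group 17; Xe is in period 5, group 18.
Across a period the outer electron is held more tightly (higher IE₁); down a group it sits in a higher shell, more shielded, and comes off more easily.
Neither a single period nor a single group — weigh both effects.
B > Na: both effects reinforce here, so B is clearly the higher of the two.
Be > B: this pair runs against the simple trend — see the exception note.
Xe > Be: period and group pull opposite ways; the across-period shift dominates (1170 vs 900 kJ/mol).
Cl > Xe: the two effects oppose for this pair; the down-group effect wins (1251 vs 1170 kJ/mol).
He > Cl: both effects reinforce here, so He is clearly the higher of the two.
Note the exception: Be has a higher first ionization energy than B, contrary to the simple trend — removing B's lone 2p electron is easier than breaking Be's filled 2s².
For reference (kJ/mol): He 2372, Be 900, B 801, Na 496, Cl 1251, Xe 1170.
So from lowest to highest: Na < B < Be < Xe < Cl < He.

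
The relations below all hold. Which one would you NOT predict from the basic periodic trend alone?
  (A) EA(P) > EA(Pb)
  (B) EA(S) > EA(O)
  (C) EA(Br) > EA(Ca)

(B)

The general trend: electron affinity increases across a period and decreases down a group.
(A) P (period 3, group 15) vs Pb (period 6, group 14): the stated order agrees with the simple trend.
(B) S (period 3, group 16) vs O (period 2, group 16): the stated order contradicts the simple trend.
(C) Br (period 4, group 17) vs Ca (period 4, group 2): the stated order agrees with the simple trend.
The exception is (B): the compact 2p subshell of O repels the added electron more than S's larger 3p does.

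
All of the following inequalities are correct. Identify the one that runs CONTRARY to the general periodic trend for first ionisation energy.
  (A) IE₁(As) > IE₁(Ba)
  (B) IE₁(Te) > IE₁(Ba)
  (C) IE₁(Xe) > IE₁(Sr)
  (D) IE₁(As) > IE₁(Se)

(D)

The general trend: first ionisation energy increases across a period and decreases down a group.
(A) As (period 4, group 15) vs Ba (period 6, group 2): the stated order agrees with the simple trend.
(B) Te (period 5, group 16) vs Ba (period 6, group 2): the stated order agrees with the simple trend.
(C) Xe (period 5, group 18) vs Sr (period 5, group 2): the stated order agrees with the simple trend.
(D) As (period 4, group 15) vs Se (period 4, group 16): the stated order contradicts the simple trend.
The exception is (D): Se (4p⁴) ionizes more easily than half-filled As (4p³).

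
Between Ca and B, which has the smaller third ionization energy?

The third ionization energy removes an electron from the +2 ion. For each element: Ca²⁺ is the bare [Ar] core; B²⁺ still has 1 valence electron.
Core electrons are held far more tightly than valence electrons, so Ca tops the IE_3 order.
Tabulated IE_3 (kJ/mol): Ca 4912, B 3660.
So the third ionization energies run B < Ca.

B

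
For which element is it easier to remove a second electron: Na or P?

P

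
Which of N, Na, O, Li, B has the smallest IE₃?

IE_3 is the cost of taking one more electron from the +2 cation: N²⁺ still has 3 valence electrons; Na²⁺ is already 1 electron into the core; O²⁺ still has 4 valence electrons; Li²⁺ is already 1 electron into the core; B²⁺ still has 1 valence electron.
Breaking into a closed-shell core is much more expensive than removing a leftover valence electron — Na and Li have the largest IE_3 here.
Valence configurations: N²⁺ [He]2s²2p¹, O²⁺ [He]2s²2p², B²⁺ [He]2s¹.
The numbers (kJ/mol): N 4578, Na 6910, O 5300, Li 11815, B 3660.
Putting it together, IE_3: B < N < O < Na < Li.

B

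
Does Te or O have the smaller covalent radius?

O is in period 2, group 16; Te is in period 5, group 16.
Atomic radius shrinks across a period as nuclear charge pulls the same shell inward, and grows down a group as new shells are added.
All are in group 16, so atomic radius increases down the group.
So O has the smaller covalent radius (O < Te).

O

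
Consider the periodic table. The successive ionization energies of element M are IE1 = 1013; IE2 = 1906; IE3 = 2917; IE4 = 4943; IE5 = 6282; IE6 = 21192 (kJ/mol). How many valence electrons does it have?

Look for the largest jump between consecutive ionization energies: IE6/IE5 ≈ 3.4, far larger than any earlier ratio.
That jump marks the point where a core electron is being removed. So the atom has 5 valence electrons.

5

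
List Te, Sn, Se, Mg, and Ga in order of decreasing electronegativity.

Se > Te > Sn > Ga > Mg

Electronegativity increases across a period and decreases down a group, tracking effective nuclear charge and atomic size.
These span different periods and groups, so the two trends combine.
Ga > Mg: the two effects oppose for this pair; the across-period effect wins (1.81 vs 1.31).
Sn > Ga: period and group pull opposite ways; the across-period shift dominates (1.96 vs 1.81).
Te > Sn: both are in period 5; the period trend gives Te the larger value.
Se > Te: they share group 16; the group trend gives Se the larger value.
Tabulated electronegativity (Pauling): Mg 1.31, Ga 1.81, Se 2.55, Sn 1.96, Te 2.10.
So from highest to lowest: Se > Te > Sn > Ga > Mg.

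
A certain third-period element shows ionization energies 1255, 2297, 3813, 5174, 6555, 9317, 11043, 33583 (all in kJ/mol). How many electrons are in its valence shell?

7

Look for the largest jump between consecutive ionization energies: IE8/IE7 ≈ 3.0, far larger than any earlier ratio.
That jump marks the point where a core electron is being removed. So the atom has 7 valence electrons.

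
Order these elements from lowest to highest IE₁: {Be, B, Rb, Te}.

Rb < B < Te < Be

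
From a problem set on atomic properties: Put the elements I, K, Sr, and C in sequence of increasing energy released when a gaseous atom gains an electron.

Sr, K, C, I

Adding an electron releases more energy for atoms nearer the top right (short of the noble gases).
Here both period and group differ, so the two effects have to be weighed against each other.
K > Sr: the two effects oppose for this pair; the down-group effect wins (48 vs 5 kJ/mol).
C > K: both effects reinforce here, so C is clearly the higher of the two.
I > C: period and group pull opposite ways; the across-period shift dominates (295 vs 122 kJ/mol).
Approximate values (kJ/mol): C 122, K 48, Sr 5, I 295.
So from lowest to highest: Sr < K < C < I.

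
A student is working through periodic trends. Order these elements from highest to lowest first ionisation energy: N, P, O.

Removing the outermost electron gets harder across a period and easier down a group.
Here both period and group differ, so the two effects have to be weighed against each other.
O > P: relative to P, both the across-period and down-group shifts push O's first ionization energy up.
N > O: this pair runs against the simple trend — see the exception note.
Note the exception: N has a higher first ionization energy than O, contrary to the simple trend — pairing an electron in O's 2p⁴ costs repulsion energy, so O ionizes more easily than half-filled N (2p³).
Approximate values (kJ/mol): N 1402, O 1314, P 1012.
So from highest to lowest: N > O > P.

N, O, P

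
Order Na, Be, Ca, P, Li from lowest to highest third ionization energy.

P < Ca < Na < Li < Be

Consider each +2 ion: Na²⁺ is already 1 electron into the core; Be²⁺ is the bare [He] core; Ca²⁺ is the bare [Ar] core; P²⁺ still has 3 valence electrons; Li²⁺ is already 1 electron into the core.
Core electrons are held far more tightly than valence electrons, so Ca, Na, Li and Be top the IE_3 order.
Approximate IE_3 values (kJ/mol): Na 6910, Be 14849, Ca 4912, P 2914, Li 11815.
So the third ionization energies run P < Ca < Na < Li < Be.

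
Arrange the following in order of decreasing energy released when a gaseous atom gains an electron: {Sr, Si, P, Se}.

Adding an electron releases more energy for atoms nearer the top right (short of the noble gases).
Neither a single period nor a single group — weigh both effects.
P > Sr: relative to Sr, both the across-period and down-group shifts push P's electron affinity up.
Si > P: this pair runs against the simple trend — see the exception note.
Se > Si: period and group pull opposite ways; the across-period shift dominates (195 vs 134 kJ/mol).
Note the exception: Si has a higher electron affinity than P, contrary to the simple trend — adding an electron to P's half-filled 3p³ is unfavourable, so Si (3p²) has the more exothermic EA.
Tabulated electron affinity (kJ/mol): Si 134, P 72, Se 195, Sr 5.
So from highest to lowest: Se > Si > P > Sr.

Se > Si > P > Sr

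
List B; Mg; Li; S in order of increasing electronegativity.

Smaller atoms with higher effective nuclear charge are more electronegative.
Neither a single period nor a single group — weigh both effects.
Mg > Li: the two effects oppose for this pair; the across-period effect wins (1.31 vs 0.98).
B > Mg: both effects reinforce here, so B is clearly the higher of the two.
S > B: period and group pull opposite ways; the across-period shift dominates (2.58 vs 2.04).
Tabulated electronegativity (Pauling): Li 0.98, B 2.04, Mg 1.31, S 2.58.
So from lowest to highest: Li < Mg < B < S.

Li, Mg, B, S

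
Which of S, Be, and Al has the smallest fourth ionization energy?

After 3 electrons have been removed, what remains? S³⁺ still has 3 valence electrons; Be³⁺ is already 1 electron into the core; Al³⁺ is the bare [Ne] core.
Core electrons are held far more tightly than valence electrons, so Al and Be top the IE_4 order.
Tabulated IE_4 (kJ/mol): S 4556, Be 21007, Al 11577.
So the fourth ionization energies run S < Al < Be.

S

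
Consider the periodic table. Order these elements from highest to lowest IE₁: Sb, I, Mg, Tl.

Across a period the outer electron is held more tightly (higher IE₁); down a group it sits in a higher shell, more shielded, and comes off more easily.
Neither a single period nor a single group — weigh both effects.
Mg > Tl: the two effects oppose for this pair; the down-group effect wins (738 vs 589 kJ/mol).
Sb > Mg: period and group pull opposite ways; the across-period shift dominates (831 vs 738 kJ/mol).
I > Sb: both are in period 5; the period trend gives I the larger value.
Approximate values (kJ/mol): Mg 738, Sb 831, I 1008, Tl 589.
So from highest to lowest: I > Sb > Mg > Tl.

I > Sb > Mg > Tl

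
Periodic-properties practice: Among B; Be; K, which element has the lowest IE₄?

K

The fourth ionization energy removes an electron from the +3 ion. For each element: B³⁺ is the bare [He] core; Be³⁺ is already 1 electron into the core; K³⁺ is already 2 electrons into the core.
All of these are removing an electron from a noble-gas core or deeper; the smaller core (lower principal quantum number) is held far more tightly, and within a period the higher nuclear charge binds the same core more tightly.
Approximate IE_4 values (kJ/mol): B 25026, Be 21007, K 5877.
Hence IE_4: K < Be < B.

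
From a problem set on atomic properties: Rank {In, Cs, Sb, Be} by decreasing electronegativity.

Smaller atoms with higher effective nuclear charge are more electronegative.
Neither a single period nor a single group — weigh both effects.
Be > Cs: both effects reinforce here, so Be is clearly the higher of the two.
In > Be: the two effects oppose for this pair; the across-period effect wins (1.78 vs 1.57).
Sb > In: Sb lies to the right of In in period 5, so the across-period effect alone puts Sb higher.
Tabulated electronegativity (Pauling): Be 1.57, In 1.78, Sb 2.05, Cs 0.79.
So from highest to lowest: Sb > In > Be > Cs.

Sb > In > Be > Cs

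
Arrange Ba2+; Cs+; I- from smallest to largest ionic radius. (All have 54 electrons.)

All of these have 54 electrons, so size is governed by nuclear charge alone: the more protons, the stronger the pull on the same electron cloud, and the smaller the ion.
Nuclear charges: Ba2+ (Z=56), Cs+ (Z=55), I- (Z=53).
Smallest to largest: Ba2+ < Cs+ < I-.

Ba2+ < Cs+ < I-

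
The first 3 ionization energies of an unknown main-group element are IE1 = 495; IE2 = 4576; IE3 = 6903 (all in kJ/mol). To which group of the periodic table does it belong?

Look for the largest jump between consecutive ionization energies: IE2/IE1 ≈ 9.2, far larger than any earlier ratio.
That jump marks the point where a core electron is being removed. So the atom has 1 valence electron.
A main-group element with 1 valence electron is in group 1.

Group 1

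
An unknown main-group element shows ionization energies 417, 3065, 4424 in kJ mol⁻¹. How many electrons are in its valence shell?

Look for the largest jump between consecutive ionization energies: IE2/IE1 ≈ 7.4, far larger than any earlier ratio.
That jump marks the point where a core electron is being removed. So the atom has 1 valence electron.

1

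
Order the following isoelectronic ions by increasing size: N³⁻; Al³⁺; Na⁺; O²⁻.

Al³⁺ < Na⁺ < O²⁻ < N³⁻

All of these have 10 electrons, so size is governed by nuclear charge alone: the more protons, the stronger the pull on the same electron cloud, and the smaller the ion.
Nuclear charges: Al³⁺ (Z=13), Na⁺ (Z=11), O²⁻ (Z=8), N³⁻ (Z=7).
Smallest to largest: Al³⁺ < Na⁺ < O²⁻ < N³⁻.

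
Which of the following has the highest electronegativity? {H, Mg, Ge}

H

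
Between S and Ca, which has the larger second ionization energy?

IE_2 is the cost of taking one more electron from the +1 cation: S⁺ still has 5 valence electrons; Ca⁺ still has 1 valence electron.
All are still removing valence electrons, so compare the +1 ions as you would atoms: IE_2 generally rises across a period (higher Z_eff) and falls down a group (larger shell), subject to the usual subshell exceptions.
Valence configurations: S⁺ [Ne]3s²3p³, Ca⁺ [Ar]4s¹.
Approximate IE_2 values (kJ/mol): S 2252, Ca 1145.
So the second ionization energies run Ca < S.

S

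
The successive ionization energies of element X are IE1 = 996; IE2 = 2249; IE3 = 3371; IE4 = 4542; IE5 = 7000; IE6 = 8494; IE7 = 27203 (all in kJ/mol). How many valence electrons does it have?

6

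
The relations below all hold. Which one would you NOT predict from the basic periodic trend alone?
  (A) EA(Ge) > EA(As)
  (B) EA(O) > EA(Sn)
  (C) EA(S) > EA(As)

(A)

The general trend: electron affinity increases across a period and decreases down a group.
(A) Ge (period 4, group 14) vs As (period 4, group 15): the stated order contradicts the simple trend.
(B) O (period 2, group 16) vs Sn (period 5, group 14): the stated order agrees with the simple trend.
(C) S (period 3, group 16) vs As (period 4, group 15): the stated order agrees with the simple trend.
The exception is (A): adding an electron to As's half-filled 4p³ is unfavourable, so Ge (4p²) has the more exothermic EA.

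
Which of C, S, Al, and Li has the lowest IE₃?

Al

After 2 electrons have been removed, what remains? C²⁺ still has 2 valence electrons; S²⁺ still has 4 valence electrons; Al²⁺ still has 1 valence electron; Li²⁺ is already 1 electron into the core.
Breaking into a closed-shell core is much more expensive than removing a leftover valence electron — Li has the largest IE_3 here.
Valence configurations: C²⁺ [He]2s², S²⁺ [Ne]3s²3p², Al²⁺ [Ne]3s¹.
Approximate IE_3 values (kJ/mol): C 4620, S 3357, Al 2745, Li 11815.
Hence IE_3: Al < S < C < Li.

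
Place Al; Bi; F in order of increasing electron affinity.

Al, Bi, F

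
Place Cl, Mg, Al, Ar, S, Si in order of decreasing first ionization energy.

Ar > Cl > S > Si > Mg > Al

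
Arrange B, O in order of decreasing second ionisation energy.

O, B

After 1 electron has been removed, what remains? B⁺ still has 2 valence electrons; O⁺ still has 5 valence electrons.
All are still removing valence electrons, so compare the +1 ions as you would atoms: IE_2 generally rises across a period (higher Z_eff) and falls down a group (larger shell), subject to the usual subshell exceptions.
Valence configurations: B⁺ [He]2s², O⁺ [He]2s²2p³.
Tabulated IE_2 (kJ/mol): B 2427, O 3388.
So the second ionization energies run B < O.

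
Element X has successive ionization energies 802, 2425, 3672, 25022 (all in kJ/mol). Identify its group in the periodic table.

Look for the largest jump between consecutive ionization energies: IE4/IE3 ≈ 6.8, far larger than any earlier ratio.
That jump marks the point where a core electron is being removed. So the atom has 3 valence electrons.
A main-group element with 3 valence electrons is in group 13.

Group 13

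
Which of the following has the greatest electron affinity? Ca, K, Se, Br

Br

K is in period 4, group 1; Ca is in period 4, group 2; Se is in period 4, group 16; Br is in period 4, group 17.
Electron affinity generally becomes more exothermic across a period toward the halogens and less exothermic down a group.
All lie in period 4; the across-period trend (electron affinity increases left to right) applies, with the exception below.
Note the exception: K has a higher electron affinity than Ca, contrary to the simple trend — adding an electron to Ca (ns²) has to open a new, higher-energy np subshell, which is unfavourable.
Approximate values (kJ/mol): K 48, Ca 2, Se 195, Br 325.
The greatest electron affinity among these belongs to Br.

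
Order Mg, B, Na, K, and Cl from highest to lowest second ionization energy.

Consider each +1 ion: Mg⁺ still has 1 valence electron; B⁺ still has 2 valence electrons; Na⁺ is the bare [Ne] core; K⁺ is the bare [Ar] core; Cl⁺ still has 6 valence electrons.
Breaking into a closed-shell core is much more expensive than removing a leftover valence electron — K and Na have the largest IE_2 here.
Valence configurations: Mg⁺ [Ne]3s¹, B⁺ [He]2s², Cl⁺ [Ne]3s²3p⁴.
Approximate IE_2 values (kJ/mol): Mg 1451, B 2427, Na 4562, K 3052, Cl 2298.
So the second ionization energies run Mg < Cl < B < K < Na.

Na > K > B > Cl > Mg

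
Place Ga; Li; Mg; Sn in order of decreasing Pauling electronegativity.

Smaller atoms with higher effective nuclear charge are more electronegative.
These sit on a diagonal, where the across-period and down-group effects partly cancel.
Mg > Li: period and group pull opposite ways; the across-period shift dominates (1.31 vs 0.98).
Ga > Mg: period and group pull opposite ways; the across-period shift dominates (1.81 vs 1.31).
Sn > Ga: period and group pull opposite ways; the across-period shift dominates (1.96 vs 1.81).
Approximate values (Pauling): Li 0.98, Mg 1.31, Ga 1.81, Sn 1.96.
So from highest to lowest: Sn > Ga > Mg > Li.

Sn > Ga > Mg > Li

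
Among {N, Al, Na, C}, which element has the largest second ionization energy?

The second ionization energy removes an electron from the +1 ion. For each element: N⁺ still has 4 valence electrons; Al⁺ still has 2 valence electrons; Na⁺ is the bare [Ne] core; C⁺ still has 3 valence electrons.
Pulling an electron out of a noble-gas core costs far more than removing a remaining valence electron, so Na sits at the high end of IE_2.
Valence configurations: N⁺ [He]2s²2p², Al⁺ [Ne]3s², C⁺ [He]2s²2p¹.
Approximate IE_2 values (kJ/mol): N 2856, Al 1817, Na 4562, C 2353.
So the second ionization energies run Al < C < N < Na.

Na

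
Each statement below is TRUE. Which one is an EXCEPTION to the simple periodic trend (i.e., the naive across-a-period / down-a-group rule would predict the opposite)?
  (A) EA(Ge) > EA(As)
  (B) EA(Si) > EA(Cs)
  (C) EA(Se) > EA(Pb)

(A)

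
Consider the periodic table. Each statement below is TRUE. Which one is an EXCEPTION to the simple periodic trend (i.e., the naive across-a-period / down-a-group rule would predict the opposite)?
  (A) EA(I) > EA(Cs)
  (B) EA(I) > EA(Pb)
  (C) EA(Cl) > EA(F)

(C)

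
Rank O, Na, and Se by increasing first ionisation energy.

Na < Se < O

O is in period 2, group 16; Na is in period 3, group 1; Se is in period 4, group 16.
Across a period the outer electron is held more tightly (higher IE₁); down a group it sits in a higher shell, more shielded, and comes off more easily.
Neither a single period nor a single group — weigh both effects.
Se > Na: period and group pull opposite ways; the across-period shift dominates (941 vs 496 kJ/mol).
O > Se: O sits above Se in group 16, so the down-group effect alone puts O higher.
Tabulated first ionization energy (kJ/mol): O 1314, Na 496, Se 941.
So from lowest to highest: Na < Se < O.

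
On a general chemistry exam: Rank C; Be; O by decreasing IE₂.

O, C, Be

After 1 electron has been removed, what remains? C⁺ still has 3 valence electrons; Be⁺ still has 1 valence electron; O⁺ still has 5 valence electrons.
All are still removing valence electrons, so compare the +1 ions as you would atoms: IE_2 generally rises across a period (higher Z_eff) and falls down a group (larger shell), subject to the usual subshell exceptions.
Valence configurations: C⁺ [He]2s²2p¹, Be⁺ [He]2s¹, O⁺ [He]2s²2p³.
The numbers (kJ/mol): C 2353, Be 1757, O 3388.
Hence IE_2: Be < C < O.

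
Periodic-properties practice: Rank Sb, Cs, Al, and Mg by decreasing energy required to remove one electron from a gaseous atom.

Mg is in period 3, group 2; Al is in period 3, group 13; Sb is in period 5, group 15; Cs is in period 6, group 1.
Removing the outermost electron gets harder across a period and easier down a group.
Neither a single period nor a single group — weigh both effects.
Al > Cs: both effects reinforce here, so Al is clearly the higher of the two.
Mg > Al: this pair runs against the simple trend — see the exception note.
Sb > Mg: period and group pull opposite ways; the across-period shift dominates (831 vs 738 kJ/mol).
Note the exception: Mg has a higher first ionization energy than Al, contrary to the simple trend — Al's single 3p electron is easier to remove than one from Mg's filled 3s².
Approximate values (kJ/mol): Mg 738, Al 578, Sb 831, Cs 376.
So from highest to lowest: Sb > Mg > Al > Cs.

Sb > Mg > Al > Cs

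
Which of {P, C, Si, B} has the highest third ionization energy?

C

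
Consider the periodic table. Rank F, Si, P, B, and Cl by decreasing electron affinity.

Cl, F, Si, P, B

Adding an electron releases more energy for atoms nearer the top right (short of the noble gases).
These span different periods and groups, so the two trends combine.
P > B: the two effects oppose for this pair; the across-period effect wins (72 vs 27 kJ/mol).
Si > P: this pair runs against the simple trend — see the exception note.
F > Si: both effects reinforce here, so F is clearly the higher of the two.
Cl > F: this pair runs against the simple trend — see the exception note.
Note the exception: Si has a higher electron affinity than P, contrary to the simple trend — adding an electron to P's half-filled 3p³ is unfavourable, so Si (3p²) has the more exothermic EA.
Note the exception: Cl has a higher electron affinity than F, contrary to the simple trend — F's small 2p subshell makes the incoming electron feel strong e⁻–e⁻ repulsion, so Cl actually releases more energy on gaining an electron.
Approximate values (kJ/mol): B 27, F 328, Si 134, P 72, Cl 349.
So from highest to lowest: Cl > F > Si > P > B.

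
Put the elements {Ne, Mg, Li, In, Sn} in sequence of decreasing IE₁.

IE₁ increases left→right with effective nuclear charge and decreases top→bottom as the valence shell moves farther out.
Here both period and group differ, so the two effects have to be weighed against each other.
In > Li: period and group pull opposite ways; the across-period shift dominates (558 vs 520 kJ/mol).
Sn > In: both are in period 5; the period trend gives Sn the larger value.
Mg > Sn: period and group pull opposite ways; the down-group shift dominates (738 vs 709 kJ/mol).
Ne > Mg: both effects reinforce here, so Ne is clearly the higher of the two.
Approximate values (kJ/mol): Li 520, Ne 2081, Mg 738, In 558, Sn 709.
So from highest to lowest: Ne > Mg > Sn > In > Li.

Ne > Mg > Sn > In > Li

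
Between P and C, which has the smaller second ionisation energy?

IE_2 is the cost of taking one more electron from the +1 cation: P⁺ still has 4 valence electrons; C⁺ still has 3 valence electrons.
All are still removing valence electrons, so compare the +1 ions as you would atoms: IE_2 generally rises across a period (higher Z_eff) and falls down a group (larger shell), subject to the usual subshell exceptions.
Valence configurations: P⁺ [Ne]3s²3p², C⁺ [He]2s²2p¹.
Tabulated IE_2 (kJ/mol): P 1907, C 2353.
So the second ionization energies run P < C.

P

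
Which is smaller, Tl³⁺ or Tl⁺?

Both ions have Z = 81 protons, but Tl³⁺ has lost more electrons, so its remaining electrons feel a larger effective nuclear charge per electron and are pulled in more tightly.
Higher positive charge → smaller ion, so Tl⁺ > Tl³⁺.

Tl³⁺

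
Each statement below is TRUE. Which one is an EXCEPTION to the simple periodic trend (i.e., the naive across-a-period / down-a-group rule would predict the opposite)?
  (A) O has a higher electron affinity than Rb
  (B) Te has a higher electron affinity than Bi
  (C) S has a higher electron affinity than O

(C)

The general trend: electron affinity increases across a period and decreases down a group.
(A) O (period 2, group 16) vs Rb (period 5, group 1): the stated order agrees with the simple trend.
(B) Te (period 5, group 16) vs Bi (period 6, group 15): the stated order agrees with the simple trend.
(C) S (period 3, group 16) vs O (period 2, group 16): the stated order contradicts the simple trend.
The exception is (C): the compact 2p subshell of O repels the added electron more than S's larger 3p does.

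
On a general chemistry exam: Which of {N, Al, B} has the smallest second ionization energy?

IE_2 is the cost of taking one more electron from the +1 cation: N⁺ still has 4 valence electrons; Al⁺ still has 2 valence electrons; B⁺ still has 2 valence electrons.
All are still removing valence electrons, so compare the +1 ions as you would atoms: IE_2 generally rises across a period (higher Z_eff) and falls down a group (larger shell), subject to the usual subshell exceptions.
Valence configurations: N⁺ [He]2s²2p², Al⁺ [Ne]3s², B⁺ [He]2s².
Tabulated IE_2 (kJ/mol): N 2856, Al 1817, B 2427.
Overall IE_2 order: Al < B < N.

Al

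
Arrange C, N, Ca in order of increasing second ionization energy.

Ca < C < N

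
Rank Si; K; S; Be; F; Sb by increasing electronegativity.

K < Be < Si < Sb < S < F

Smaller atoms with higher effective nuclear charge are more electronegative.
These span different periods and groups, so the two trends combine.
Be > K: relative to K, both the across-period and down-group shifts push Be's electronegativity up.
Si > Be: the two effects oppose for this pair; the across-period effect wins (1.90 vs 1.57).
Sb > Si: period and group pull opposite ways; the across-period shift dominates (2.05 vs 1.90).
S > Sb: both effects reinforce here, so S is clearly the higher of the two.
F > S: relative to S, both the across-period and down-group shifts push F's electronegativity up.
Tabulated electronegativity (Pauling): Be 1.57, F 3.98, Si 1.90, S 2.58, K 0.82, Sb 2.05.
So from lowest to highest: K < Be < Si < Sb < S < F.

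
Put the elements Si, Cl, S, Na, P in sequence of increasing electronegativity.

Electronegativity increases across a period and decreases down a group, tracking effective nuclear charge and atomic size.
All lie in period 3, so electronegativity increases left to right.
So from lowest to highest: Na < Si < P < S < Cl.

Na < Si < P < S < Cl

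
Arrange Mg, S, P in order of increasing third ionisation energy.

P, S, Mg

After 2 electrons have been removed, what remains? Mg²⁺ is the bare [Ne] core; S²⁺ still has 4 valence electrons; P²⁺ still has 3 valence electrons.
Core electrons are held far more tightly than valence electrons, so Mg tops the IE_3 order.
Valence configurations: S²⁺ [Ne]3s²3p², P²⁺ [Ne]3s²3p¹.
Approximate IE_3 values (kJ/mol): Mg 7733, S 3357, P 2914.
Hence IE_3: P < S < Mg.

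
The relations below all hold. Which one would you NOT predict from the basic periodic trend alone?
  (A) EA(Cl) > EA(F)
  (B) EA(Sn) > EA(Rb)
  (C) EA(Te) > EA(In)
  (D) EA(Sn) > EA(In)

(A)

The general trend: electron affinity increases across a period and decreases down a group.
(A) Cl (period 3, group 17) vs F (period 2, group 17): the stated order contradicts the simple trend.
(B) Sn (period 5, group 14) vs Rb (period 5, group 1): the stated order agrees with the simple trend.
(C) Te (period 5, group 16) vs In (period 5, group 13): the stated order agrees with the simple trend.
(D) Sn (period 5, group 14) vs In (period 5, group 13): the stated order agrees with the simple trend.
The exception is (A): F's small 2p subshell makes the incoming electron feel strong e⁻–e⁻ repulsion, so Cl actually releases more energy on gaining an electron.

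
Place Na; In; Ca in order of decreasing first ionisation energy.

Ca > In > Na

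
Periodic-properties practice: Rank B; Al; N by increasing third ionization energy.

Consider each +2 ion: B²⁺ still has 1 valence electron; Al²⁺ still has 1 valence electron; N²⁺ still has 3 valence electrons.
All are still removing valence electrons, so compare the +2 ions as you would atoms: IE_3 generally rises across a period (higher Z_eff) and falls down a group (larger shell), subject to the usual subshell exceptions.
Valence configurations: B²⁺ [He]2s¹, Al²⁺ [Ne]3s¹, N²⁺ [He]2s²2p¹.
Tabulated IE_3 (kJ/mol): B 3660, Al 2745, N 4578.
Putting it together, IE_3: Al < B < N.

Al < B < N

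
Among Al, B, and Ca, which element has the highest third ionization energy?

Consider each +2 ion: Al²⁺ still has 1 valence electron; B²⁺ still has 1 valence electron; Ca²⁺ is the bare [Ar] core.
Pulling an electron out of a noble-gas core costs far more than removing a remaining valence electron, so Ca sits at the high end of IE_3.
Valence configurations: Al²⁺ [Ne]3s¹, B²⁺ [He]2s¹.
The numbers (kJ/mol): Al 2745, B 3660, Ca 4912.
So the third ionization energies run Al < B < Ca.

Ca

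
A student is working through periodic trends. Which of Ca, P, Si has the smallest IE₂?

After 1 electron has been removed, what remains? Ca⁺ still has 1 valence electron; P⁺ still has 4 valence electrons; Si⁺ still has 3 valence electrons.
All are still removing valence electrons, so compare the +1 ions as you would atoms: IE_2 generally rises across a period (higher Z_eff) and falls down a group (larger shell), subject to the usual subshell exceptions.
Valence configurations: Ca⁺ [Ar]4s¹, P⁺ [Ne]3s²3p², Si⁺ [Ne]3s²3p¹.
The numbers (kJ/mol): Ca 1145, P 1907, Si 1577.
So the second ionization energies run Ca < Si < P.

Ca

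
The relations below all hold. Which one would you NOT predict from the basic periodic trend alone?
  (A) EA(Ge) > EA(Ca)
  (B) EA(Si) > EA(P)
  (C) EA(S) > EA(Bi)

The general trend: electron affinity increases across a period and decreases down a group.
(A) Ge (period 4, group 14) vs Ca (period 4, group 2): the stated order agrees with the simple trend.
(B) Si (period 3, group 14) vs P (period 3, group 15): the stated order contradicts the simple trend.
(C) S (period 3, group 16) vs Bi (period 6, group 15): the stated order agrees with the simple trend.
The exception is (B): adding an electron to P's half-filled 3p³ is unfavourable, so Si (3p²) has the more exothermic EA.

(B)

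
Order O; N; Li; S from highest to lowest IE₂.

IE_2 is the cost of taking one more electron from the +1 cation: O⁺ still has 5 valence electrons; N⁺ still has 4 valence electrons; Li⁺ is the bare [He] core; S⁺ still has 5 valence electrons.
Core electrons are held far more tightly than valence electrons, so Li tops the IE_2 order.
Valence configurations: O⁺ [He]2s²2p³, N⁺ [He]2s²2p², S⁺ [Ne]3s²3p³.
Approximate IE_2 values (kJ/mol): O 3388, N 2856, Li 7298, S 2252.
Hence IE_2: S < N < O < Li.

Li > O > N > S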